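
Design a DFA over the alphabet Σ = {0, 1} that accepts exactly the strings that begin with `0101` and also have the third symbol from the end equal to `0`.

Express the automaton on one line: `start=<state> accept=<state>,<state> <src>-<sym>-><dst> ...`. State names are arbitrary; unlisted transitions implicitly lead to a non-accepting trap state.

Build one automaton per condition and run them in lockstep. One (6 states) tracks whether the input so far still matches the prefix `0101`; the other (15 states) tracks the last 3 symbols read. Each combined state is a pair, one component from each; accept when both components accept. After merging equivalent states the machine shrinks.
13 states suffice.
          0    1  
>  s0     s1   s2 
   s1     s2   s3 
   s2     s2   s2 
   s3     s4   s2 
   s4     s2   s5 
   s5     s6   s7 
 * s6     s8   s5 
 * s7     s9  s10 
   s8    s11  s12 
   s9     s8   s5 
   s10    s9  s10 
 * s11   s11  s12 
 * s12    s6   s7 
(> = start, * = accepting)

start=s0 accept=s6,s7,s11,s12 s0-0->s1 s0-1->s2 s1-0->s2 s1-1->s3 s2-0->s2 s2-1->s2 s3-0->s4 s3-1->s2 s4-0->s2 s4-1->s5 s5-0->s6 s5-1->s7 s6-0->s8 s6-1->s5 s7-0->s9 s7-1->s10 s8-0->s11 s8-1->s12 s9-0->s8 s9-1->s5 s10-0->s9 s10-1->s10 s11-0->s11 s11-1->s12 s12-0->s6 s12-1->s7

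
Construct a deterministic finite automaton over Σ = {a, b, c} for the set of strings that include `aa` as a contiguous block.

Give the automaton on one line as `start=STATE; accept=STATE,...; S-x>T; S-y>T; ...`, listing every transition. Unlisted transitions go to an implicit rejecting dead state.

start=S0; accept=S2; S0-a>S1; S0-b>S0; S0-c>S0; S1-a>S2; S1-b>S0; S1-c>S0; S2-a>S2; S2-b>S2; S2-c>S2

Track how much of `aa` has been matched so far: state S0 is no progress, S2 is the absorbing accept state reached once `aa` has occurred. Intermediate states record partial matches; on a mismatch, fall back to the longest reusable overlap.
        a   b   c  
>  S0   S1  S0  S0 
   S1   S2  S0  S0 
 * S2   S2  S2  S2 
(> = start, * = accepting)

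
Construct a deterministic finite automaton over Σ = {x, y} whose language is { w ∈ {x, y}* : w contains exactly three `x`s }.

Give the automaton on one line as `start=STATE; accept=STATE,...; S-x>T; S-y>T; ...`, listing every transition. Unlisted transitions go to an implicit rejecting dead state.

start=A; accept=D; A-x>B; A-y>A; B-x>C; B-y>B; C-x>D; C-y>C; D-x>E; D-y>D; E-x>E; E-y>E

Only the number of `x`s matters, and only up to 4. Make a chain A → B → C → D → E advanced by each `x` (with E absorbing); every other symbol self-loops. The accepting set is {D}.
With 5 states:
       x  y 
>  A   B  A 
   B   C  B 
   C   D  C 
 * D   E  D 
   E   E  E 
(> = start, * = accepting)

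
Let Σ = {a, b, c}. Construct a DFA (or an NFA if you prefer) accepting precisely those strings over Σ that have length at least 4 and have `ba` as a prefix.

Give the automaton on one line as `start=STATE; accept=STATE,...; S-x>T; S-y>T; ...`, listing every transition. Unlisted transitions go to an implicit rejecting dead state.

start=s0; accept=s5; s0-a>s1; s0-b>s2; s0-c>s1; s1-a>s1; s1-b>s1; s1-c>s1; s2-a>s3; s2-b>s1; s2-c>s1; s3-a>s4; s3-b>s4; s3-c>s4; s4-a>s5; s4-b>s5; s4-c>s5; s5-a>s5; s5-b>s5; s5-c>s5

Handle the two conditions separately and then intersect. One (6 states) tracks the input length, saturating at 5; the other (4 states) tracks whether the input so far still matches the prefix `ba`. Each combined state is a pair, one component from each; accept when both components accept. Equivalent product states are then merged.
        a   b   c  
>  s0   s1  s2  s1 
   s1   s1  s1  s1 
   s2   s3  s1  s1 
   s3   s4  s4  s4 
   s4   s5  s5  s5 
 * s5   s5  s5  s5 
(> = start, * = accepting)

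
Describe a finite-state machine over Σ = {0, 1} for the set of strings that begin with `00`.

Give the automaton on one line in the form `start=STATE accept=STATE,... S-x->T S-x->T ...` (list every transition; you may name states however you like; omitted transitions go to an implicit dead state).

Walk along `00` while the input agrees: from q0 take `0` to q1, and so on. Any deviation drops to the rejecting sink q3. Once q2 is reached the prefix is confirmed and every continuation is accepted.
A 4-state machine:
        0   1  
>  q0   q1  q3 
   q1   q2  q3 
 * q2   q2  q2 
   q3   q3  q3 
(> = start, * = accepting)

start=q0 accept=q2 q0-0->q1 q0-1->q3 q1-0->q2 q1-1->q3 q2-0->q2 q2-1->q2 q3-0->q3 q3-1->q3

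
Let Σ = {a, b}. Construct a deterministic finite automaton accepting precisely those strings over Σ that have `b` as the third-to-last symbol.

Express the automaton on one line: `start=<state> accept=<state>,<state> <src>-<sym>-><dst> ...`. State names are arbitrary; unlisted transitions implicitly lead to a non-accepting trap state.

A DFA must remember the last 3 symbols (since which symbol is third-to-last isn't known until the input ends). Use one state per possible window of the last ≤3 symbols; accept from those whose window starts with `b`.
15 states suffice.
          a    b  
>  q0     q1   q2 
   q1     q3   q4 
   q2     q5   q6 
   q3     q7   q8 
   q4     q9  q10 
   q5    q11  q12 
   q6    q13  q14 
   q7     q7   q8 
   q8     q9  q10 
   q9    q11  q12 
   q10   q13  q14 
 * q11    q7   q8 
 * q12    q9  q10 
 * q13   q11  q12 
 * q14   q13  q14 
(> = start, * = accepting)

start=q0 accept=q11,q12,q13,q14 q0-a->q1 q0-b->q2 q1-a->q3 q1-b->q4 q2-a->q5 q2-b->q6 q3-a->q7 q3-b->q8 q4-a->q9 q4-b->q10 q5-a->q11 q5-b->q12 q6-a->q13 q6-b->q14 q7-a->q7 q7-b->q8 q8-a->q9 q8-b->q10 q9-a->q11 q9-b->q12 q10-a->q13 q10-b->q14 q11-a->q7 q11-b->q8 q12-a->q9 q12-b->q10 q13-a->q11 q13-b->q12 q14-a->q13 q14-b->q14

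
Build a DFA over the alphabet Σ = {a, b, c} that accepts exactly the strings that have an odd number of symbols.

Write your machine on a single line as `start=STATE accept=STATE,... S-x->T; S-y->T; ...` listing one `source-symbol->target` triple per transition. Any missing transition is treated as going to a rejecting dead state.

start=s0; accept=s1; s0-a->s1; s0-b->s1; s0-c->s1; s1-a->s0; s1-b->s0; s1-c->s0

Only the length mod 2 matters, so use a 2-cycle: from any state, every input symbol moves to the next state, wrapping s1 back to s0. Mark s1 accepting.
2 states suffice.
        a   b   c  
>  s0   s1  s1  s1 
 * s1   s0  s0  s0 
(> = start, * = accepting)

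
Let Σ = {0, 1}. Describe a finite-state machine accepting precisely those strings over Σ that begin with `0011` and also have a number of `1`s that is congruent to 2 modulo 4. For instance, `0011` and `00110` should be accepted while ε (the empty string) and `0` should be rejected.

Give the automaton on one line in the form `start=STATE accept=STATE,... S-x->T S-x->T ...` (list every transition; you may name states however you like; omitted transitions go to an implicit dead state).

Run two small machines in parallel and take their product. One (6 states) tracks whether the input so far still matches the prefix `0011`; the other (4 states) tracks the count of `1`s modulo 4. Each combined state is a pair, one component from each; accept when both components accept. After merging equivalent states the machine shrinks.
A 9-state machine:
        0   1  
>  S0   S1  S2 
   S1   S3  S2 
   S2   S2  S2 
   S3   S2  S4 
   S4   S2  S5 
 * S5   S5  S6 
   S6   S6  S7 
   S7   S7  S8 
   S8   S8  S5 
(> = start, * = accepting)

start=S0 accept=S5 S0-0->S1 S0-1->S2 S1-0->S3 S1-1->S2 S2-0->S2 S2-1->S2 S3-0->S2 S3-1->S4 S4-0->S2 S4-1->S5 S5-0->S5 S5-1->S6 S6-0->S6 S6-1->S7 S7-0->S7 S7-1->S8 S8-0->S8 S8-1->S5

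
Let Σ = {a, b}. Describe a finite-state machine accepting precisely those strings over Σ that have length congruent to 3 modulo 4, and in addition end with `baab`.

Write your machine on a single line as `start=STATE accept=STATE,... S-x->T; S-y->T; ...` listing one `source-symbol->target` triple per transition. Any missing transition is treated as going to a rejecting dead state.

start=s0; accept=s7; s0-a->s1; s0-b->s1; s1-a->s2; s1-b->s2; s2-a->s3; s2-b->s3; s3-a->s0; s3-b->s4; s4-a->s5; s4-b->s1; s5-a->s6; s5-b->s2; s6-a->s3; s6-b->s7; s7-a->s0; s7-b->s4

Run two small machines in parallel and take their product. One (4 states) tracks the input length modulo 4; the other (5 states) tracks how much of the suffix `baab` has currently been matched. Each combined state is a pair, one component from each; accept when both components accept. Equivalent product states are then merged.
8 states suffice.
        a   b  
>  s0   s1  s1 
   s1   s2  s2 
   s2   s3  s3 
   s3   s0  s4 
   s4   s5  s1 
   s5   s6  s2 
   s6   s3  s7 
 * s7   s0  s4 
(> = start, * = accepting)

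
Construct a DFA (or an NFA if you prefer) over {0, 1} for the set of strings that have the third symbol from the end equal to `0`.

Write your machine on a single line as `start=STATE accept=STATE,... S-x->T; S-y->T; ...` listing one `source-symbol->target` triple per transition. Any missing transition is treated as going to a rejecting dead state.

A DFA must remember the last 3 symbols (since which symbol is third-to-last isn't known until the input ends). Use one state per possible window of the last ≤3 symbols; accept from those whose window starts with `0`.
          0    1  
>  s0     s1   s2 
   s1     s3   s4 
   s2     s5   s6 
   s3     s7   s8 
   s4     s9  s10 
   s5    s11  s12 
   s6    s13  s14 
 * s7     s7   s8 
 * s8     s9  s10 
 * s9    s11  s12 
 * s10   s13  s14 
   s11    s7   s8 
   s12    s9  s10 
   s13   s11  s12 
   s14   s13  s14 
(> = start, * = accepting)

start=s0; accept=s7,s8,s9,s10; s0-0->s1; s0-1->s2; s1-0->s3; s1-1->s4; s2-0->s5; s2-1->s6; s3-0->s7; s3-1->s8; s4-0->s9; s4-1->s10; s5-0->s11; s5-1->s12; s6-0->s13; s6-1->s14; s7-0->s7; s7-1->s8; s8-0->s9; s8-1->s10; s9-0->s11; s9-1->s12; s10-0->s13; s10-1->s14; s11-0->s7; s11-1->s8; s12-0->s9; s12-1->s10; s13-0->s11; s13-1->s12; s14-0->s13; s14-1->s14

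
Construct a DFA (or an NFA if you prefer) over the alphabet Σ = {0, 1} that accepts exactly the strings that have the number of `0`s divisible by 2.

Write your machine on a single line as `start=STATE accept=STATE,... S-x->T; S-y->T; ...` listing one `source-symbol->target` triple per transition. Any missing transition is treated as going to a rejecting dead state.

start=q0; accept=q0; q0-0->q1; q0-1->q0; q1-0->q0; q1-1->q1

The only thing that matters is how many `0`s have appeared, reduced mod 2. Use one state per residue: q0 for 0, …, q1 for 1. Reading `0` moves to the next residue; anything else stays put. q0 is accepting.
        0   1  
>* q0   q1  q0 
   q1   q0  q1 
(> = start, * = accepting)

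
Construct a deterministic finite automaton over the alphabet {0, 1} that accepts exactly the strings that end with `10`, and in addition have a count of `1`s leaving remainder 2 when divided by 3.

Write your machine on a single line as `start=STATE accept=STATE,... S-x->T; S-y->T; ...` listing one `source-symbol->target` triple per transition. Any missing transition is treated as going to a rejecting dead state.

Run two small machines in parallel and take their product. One (3 states) tracks how much of the suffix `10` has currently been matched; the other (3 states) tracks the count of `1`s modulo 3. Each combined state is a pair, one component from each; accept when both components accept. Minimizing collapses redundant product states.
5 states suffice.
        0   1  
>  S0   S0  S1 
   S1   S1  S2 
   S2   S3  S0 
 * S3   S4  S0 
   S4   S4  S0 
(> = start, * = accepting)

start=S0; accept=S3; S0-0->S0; S0-1->S1; S1-0->S1; S1-1->S2; S2-0->S3; S2-1->S0; S3-0->S4; S3-1->S0; S4-0->S4; S4-1->S0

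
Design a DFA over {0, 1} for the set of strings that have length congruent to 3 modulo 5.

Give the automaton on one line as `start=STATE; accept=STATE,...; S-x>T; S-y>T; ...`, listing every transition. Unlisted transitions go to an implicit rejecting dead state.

start=q0; accept=q3; q0-0>q1; q0-1>q1; q1-0>q2; q1-1>q2; q2-0>q3; q2-1>q3; q3-0>q4; q3-1>q4; q4-0>q0; q4-1>q0

Only the length mod 5 matters, so use a 5-cycle: from any state, every input symbol moves to the next state, wrapping q4 back to q0. Mark q3 accepting.
        0   1  
>  q0   q1  q1 
   q1   q2  q2 
   q2   q3  q3 
 * q3   q4  q4 
   q4   q0  q0 
(> = start, * = accepting)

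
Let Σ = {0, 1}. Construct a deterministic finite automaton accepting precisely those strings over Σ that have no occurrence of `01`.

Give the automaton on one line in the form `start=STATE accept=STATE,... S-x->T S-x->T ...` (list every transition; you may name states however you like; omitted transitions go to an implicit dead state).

Track partial matches of the forbidden pattern `01`. State q2 is a dead state reached once `01` has occurred; every other state accepts. q0 means no part of `01` is currently matched.
3 states suffice.
        0   1  
>* q0   q1  q0 
 * q1   q1  q2 
   q2   q2  q2 
(> = start, * = accepting)

start=q0 accept=q0,q1 q0-0->q1 q0-1->q0 q1-0->q1 q1-1->q2 q2-0->q2 q2-1->q2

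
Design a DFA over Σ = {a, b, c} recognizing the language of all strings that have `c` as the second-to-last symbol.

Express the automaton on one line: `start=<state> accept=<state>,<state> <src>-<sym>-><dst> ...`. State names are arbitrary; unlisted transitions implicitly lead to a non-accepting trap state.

start=S0 accept=S10,S11,S12 S0-a->S1 S0-b->S2 S0-c->S3 S1-a->S4 S1-b->S5 S1-c->S6 S2-a->S7 S2-b->S8 S2-c->S9 S3-a->S10 S3-b->S11 S3-c->S12 S4-a->S4 S4-b->S5 S4-c->S6 S5-a->S7 S5-b->S8 S5-c->S9 S6-a->S10 S6-b->S11 S6-c->S12 S7-a->S4 S7-b->S5 S7-c->S6 S8-a->S7 S8-b->S8 S8-c->S9 S9-a->S10 S9-b->S11 S9-c->S12 S10-a->S4 S10-b->S5 S10-c->S6 S11-a->S7 S11-b->S8 S11-c->S9 S12-a->S10 S12-b->S11 S12-c->S12

Because acceptance depends on a position counted from the end, the machine has to buffer the most recent 2 symbols. Make each state the string of the last up-to-2 symbols read; on input `x` shift the window left and append `x`. Accept when the buffered window has length 2 and begins with `c`.
A 13-state machine:
          a    b    c  
>  S0     S1   S2   S3 
   S1     S4   S5   S6 
   S2     S7   S8   S9 
   S3    S10  S11  S12 
   S4     S4   S5   S6 
   S5     S7   S8   S9 
   S6    S10  S11  S12 
   S7     S4   S5   S6 
   S8     S7   S8   S9 
   S9    S10  S11  S12 
 * S10    S4   S5   S6 
 * S11    S7   S8   S9 
 * S12   S10  S11  S12 
(> = start, * = accepting)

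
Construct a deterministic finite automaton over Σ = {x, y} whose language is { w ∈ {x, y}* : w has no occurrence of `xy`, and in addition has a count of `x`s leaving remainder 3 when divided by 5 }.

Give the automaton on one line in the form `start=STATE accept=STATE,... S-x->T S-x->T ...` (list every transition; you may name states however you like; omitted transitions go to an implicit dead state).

Build one automaton per condition and run them in lockstep. One (3 states) tracks partial matches of the forbidden pattern `xy`; the other (5 states) tracks the count of `x`s modulo 5. Each combined state is a pair, one component from each; accept when both components accept. After merging equivalent states the machine shrinks.
7 states suffice.
       x  y 
>  A   B  A 
   B   C  D 
   C   E  D 
   D   D  D 
 * E   F  D 
   F   G  D 
   G   B  D 
(> = start, * = accepting)

start=A accept=E A-x->B A-y->A B-x->C B-y->D C-x->E C-y->D D-x->D D-y->D E-x->F E-y->D F-x->G F-y->D G-x->B G-y->D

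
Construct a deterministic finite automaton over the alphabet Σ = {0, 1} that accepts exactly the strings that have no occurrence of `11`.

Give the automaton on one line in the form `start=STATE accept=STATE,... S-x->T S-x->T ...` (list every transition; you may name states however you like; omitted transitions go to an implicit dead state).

This is the complement of 'contains `11`'. Use the same substring-matching states — S0 through S2 holding how much of `11` has just been matched — but flip the accepting set: everything except the trap S2 accepts.
3 states suffice.
        0   1  
>* S0   S0  S1 
 * S1   S0  S2 
   S2   S2  S2 
(> = start, * = accepting)

start=S0 accept=S0,S1 S0-0->S0 S0-1->S1 S1-0->S0 S1-1->S2 S2-0->S2 S2-1->S2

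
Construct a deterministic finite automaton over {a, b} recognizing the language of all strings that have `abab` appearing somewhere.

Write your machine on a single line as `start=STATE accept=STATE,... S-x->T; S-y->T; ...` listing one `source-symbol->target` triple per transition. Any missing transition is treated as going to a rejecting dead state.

States s0..s3 record the length of the longest prefix of `abab` that matches the current input suffix. Reaching s4 means `abab` has been seen, and we stay there forever. Accept from s4.
With 5 states:
        a   b  
>  s0   s1  s0 
   s1   s1  s2 
   s2   s3  s0 
   s3   s1  s4 
 * s4   s4  s4 
(> = start, * = accepting)

start=s0; accept=s4; s0-a->s1; s0-b->s0; s1-a->s1; s1-b->s2; s2-a->s3; s2-b->s0; s3-a->s1; s3-b->s4; s4-a->s4; s4-b->s4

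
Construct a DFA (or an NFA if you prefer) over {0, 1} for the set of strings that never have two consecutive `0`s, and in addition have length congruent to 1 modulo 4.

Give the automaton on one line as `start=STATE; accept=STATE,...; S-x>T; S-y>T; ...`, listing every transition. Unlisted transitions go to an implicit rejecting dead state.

start=q0; accept=q1,q2; q0-0>q1; q0-1>q2; q1-0>q3; q1-1>q4; q2-0>q5; q2-1>q4; q3-0>q6; q3-1>q6; q4-0>q7; q4-1>q8; q5-0>q6; q5-1>q8; q6-0>q9; q6-1>q9; q7-0>q9; q7-1>q0; q8-0>q10; q8-1>q0; q9-0>q11; q9-1>q11; q10-0>q11; q10-1>q2; q11-0>q3; q11-1>q3

Build one automaton per condition and run them in lockstep. The first has 3 states tracking partial matches of the forbidden pattern `00`; the second has 4 states tracking the input length modulo 4. A product state is a pair (one from each), accepting exactly when both do.
          0    1  
>  q0     q1   q2 
 * q1     q3   q4 
 * q2     q5   q4 
   q3     q6   q6 
   q4     q7   q8 
   q5     q6   q8 
   q6     q9   q9 
   q7     q9   q0 
   q8    q10   q0 
   q9    q11  q11 
   q10   q11   q2 
   q11    q3   q3 
(> = start, * = accepting)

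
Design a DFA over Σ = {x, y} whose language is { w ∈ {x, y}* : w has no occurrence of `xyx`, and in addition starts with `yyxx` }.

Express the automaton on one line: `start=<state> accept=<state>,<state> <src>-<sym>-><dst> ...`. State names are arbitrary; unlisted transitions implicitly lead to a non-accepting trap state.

start=S0 accept=S8,S9,S11 S0-x->S1 S0-y->S2 S1-x->S1 S1-y->S3 S2-x->S1 S2-y->S4 S3-x->S5 S3-y->S6 S4-x->S7 S4-y->S6 S5-x->S5 S5-y->S5 S6-x->S1 S6-y->S6 S7-x->S8 S7-y->S3 S8-x->S8 S8-y->S9 S9-x->S10 S9-y->S11 S10-x->S10 S10-y->S10 S11-x->S8 S11-y->S11

Build one automaton per condition and run them in lockstep. One (4 states) tracks partial matches of the forbidden pattern `xyx`; the other (6 states) tracks whether the input so far still matches the prefix `yyxx`. Each combined state is a pair, one component from each; accept when both components accept.
A 12-state machine:
          x    y  
>  S0     S1   S2 
   S1     S1   S3 
   S2     S1   S4 
   S3     S5   S6 
   S4     S7   S6 
   S5     S5   S5 
   S6     S1   S6 
   S7     S8   S3 
 * S8     S8   S9 
 * S9    S10  S11 
   S10   S10  S10 
 * S11    S8  S11 
(> = start, * = accepting)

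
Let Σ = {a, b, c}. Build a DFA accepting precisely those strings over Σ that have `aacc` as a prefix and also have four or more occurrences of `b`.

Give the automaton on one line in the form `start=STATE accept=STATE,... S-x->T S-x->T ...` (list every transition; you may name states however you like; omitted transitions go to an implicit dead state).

start=q0 accept=q9 q0-a->q1 q0-b->q2 q0-c->q2 q1-a->q3 q1-b->q2 q1-c->q2 q2-a->q2 q2-b->q2 q2-c->q2 q3-a->q2 q3-b->q2 q3-c->q4 q4-a->q2 q4-b->q2 q4-c->q5 q5-a->q5 q5-b->q6 q5-c->q5 q6-a->q6 q6-b->q7 q6-c->q6 q7-a->q7 q7-b->q8 q7-c->q7 q8-a->q8 q8-b->q9 q8-c->q8 q9-a->q9 q9-b->q9 q9-c->q9

Build one automaton per condition and run them in lockstep. One (6 states) tracks whether the input so far still matches the prefix `aacc`; the other (6 states) tracks the count of `b`s, saturating at 5. Each combined state is a pair, one component from each; accept when both components accept. Equivalent product states are then merged.
A 10-state machine:
        a   b   c  
>  q0   q1  q2  q2 
   q1   q3  q2  q2 
   q2   q2  q2  q2 
   q3   q2  q2  q4 
   q4   q2  q2  q5 
   q5   q5  q6  q5 
   q6   q6  q7  q6 
   q7   q7  q8  q7 
   q8   q8  q9  q8 
 * q9   q9  q9  q9 
(> = start, * = accepting)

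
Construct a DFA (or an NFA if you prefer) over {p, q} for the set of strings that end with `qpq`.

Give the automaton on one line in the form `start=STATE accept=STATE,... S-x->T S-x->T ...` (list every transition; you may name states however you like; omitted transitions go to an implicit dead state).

Remember how much of `qpq` the current input suffix matches. State s0 means no match yet; s1 means the last symbol is `q`; s2 means the last 2 symbols are `qp`; s3 means the last 3 symbols are `qpq`. Only s3 accepts. On a mismatch, fall back to the longest proper suffix that is still a prefix of `qpq`.
A 4-state machine:
        p   q  
>  s0   s0  s1 
   s1   s2  s1 
   s2   s0  s3 
 * s3   s2  s1 
(> = start, * = accepting)

start=s0 accept=s3 s0-p->s0 s0-q->s1 s1-p->s2 s1-q->s1 s2-p->s0 s2-q->s3 s3-p->s2 s3-q->s1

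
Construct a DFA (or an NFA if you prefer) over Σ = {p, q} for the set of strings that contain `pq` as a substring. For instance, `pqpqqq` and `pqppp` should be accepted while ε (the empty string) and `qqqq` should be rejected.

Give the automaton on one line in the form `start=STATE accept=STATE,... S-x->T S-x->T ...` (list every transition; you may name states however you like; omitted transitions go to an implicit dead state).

Track how much of `pq` has been matched so far: state s0 is no progress, s2 is the absorbing accept state reached once `pq` has occurred. Intermediate states record partial matches; on a mismatch, fall back to the longest reusable overlap.
        p   q  
>  s0   s1  s0 
   s1   s1  s2 
 * s2   s2  s2 
(> = start, * = accepting)

start=s0 accept=s2 s0-p->s1 s0-q->s0 s1-p->s1 s1-q->s2 s2-p->s2 s2-q->s2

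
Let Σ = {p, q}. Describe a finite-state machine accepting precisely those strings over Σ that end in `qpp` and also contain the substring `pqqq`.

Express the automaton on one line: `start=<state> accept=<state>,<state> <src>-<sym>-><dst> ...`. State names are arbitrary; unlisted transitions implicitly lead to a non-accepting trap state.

Handle the two conditions separately and then intersect. The first has 4 states tracking how much of the suffix `qpp` has currently been matched; the second has 5 states tracking whether and how much of `pqqq` has been seen. A product state is a pair (one from each), accepting exactly when both do. After merging equivalent states the machine shrinks.
An 8-state machine:
        p   q  
>  s0   s1  s0 
   s1   s1  s2 
   s2   s1  s3 
   s3   s1  s4 
   s4   s5  s4 
   s5   s6  s4 
 * s6   s7  s4 
   s7   s7  s4 
(> = start, * = accepting)

start=s0 accept=s6 s0-p->s1 s0-q->s0 s1-p->s1 s1-q->s2 s2-p->s1 s2-q->s3 s3-p->s1 s3-q->s4 s4-p->s5 s4-q->s4 s5-p->s6 s5-q->s4 s6-p->s7 s6-q->s4 s7-p->s7 s7-q->s4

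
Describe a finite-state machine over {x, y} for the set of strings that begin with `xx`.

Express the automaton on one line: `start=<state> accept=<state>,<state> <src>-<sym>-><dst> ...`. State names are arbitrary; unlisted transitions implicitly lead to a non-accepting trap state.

start=S0 accept=S2 S0-x->S1 S0-y->S3 S1-x->S2 S1-y->S3 S2-x->S2 S2-y->S2 S3-x->S3 S3-y->S3

Check the first 2 symbols one by one: S0 through S1 record how many have matched `xx` so far; any wrong symbol goes to the dead state S3. After all 2 match we enter the accepting sink S2.
4 states suffice.
        x   y  
>  S0   S1  S3 
   S1   S2  S3 
 * S2   S2  S2 
   S3   S3  S3 
(> = start, * = accepting)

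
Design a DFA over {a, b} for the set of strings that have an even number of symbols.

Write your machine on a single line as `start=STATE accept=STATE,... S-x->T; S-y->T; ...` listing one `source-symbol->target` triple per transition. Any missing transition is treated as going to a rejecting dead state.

Count input length modulo 2: every symbol advances one step around the cycle q0 → q1 → q0. Accept at q0.
        a   b  
>* q0   q1  q1 
   q1   q0  q0 
(> = start, * = accepting)

start=q0; accept=q0; q0-a->q1; q0-b->q1; q1-a->q0; q1-b->q0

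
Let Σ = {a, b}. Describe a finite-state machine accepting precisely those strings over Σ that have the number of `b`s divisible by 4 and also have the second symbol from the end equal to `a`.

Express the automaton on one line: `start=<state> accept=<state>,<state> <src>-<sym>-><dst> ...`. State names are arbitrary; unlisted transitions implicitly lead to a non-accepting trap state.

Build one automaton per condition and run them in lockstep. One (4 states) tracks the count of `b`s modulo 4; the other (7 states) tracks the last 2 symbols read. Each combined state is a pair, one component from each; accept when both components accept. Minimizing collapses redundant product states.
        a   b  
>  S0   S1  S2 
   S1   S3  S2 
   S2   S2  S4 
 * S3   S3  S2 
   S4   S4  S5 
   S5   S6  S0 
   S6   S6  S7 
 * S7   S1  S2 
(> = start, * = accepting)

start=S0 accept=S3,S7 S0-a->S1 S0-b->S2 S1-a->S3 S1-b->S2 S2-a->S2 S2-b->S4 S3-a->S3 S3-b->S2 S4-a->S4 S4-b->S5 S5-a->S6 S5-b->S0 S6-a->S6 S6-b->S7 S7-a->S1 S7-b->S2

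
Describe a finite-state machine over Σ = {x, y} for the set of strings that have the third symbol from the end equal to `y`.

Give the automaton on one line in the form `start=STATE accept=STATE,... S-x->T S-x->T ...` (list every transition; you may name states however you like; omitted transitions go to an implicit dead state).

A DFA must remember the last 3 symbols (since which symbol is third-to-last isn't known until the input ends). Use one state per possible window of the last ≤3 symbols; accept from those whose window starts with `y`.
       x  y 
>  A   B  C 
   B   D  E 
   C   F  G 
   D   H  I 
   E   J  K 
   F   L  M 
   G   N  O 
   H   H  I 
   I   J  K 
   J   L  M 
   K   N  O 
 * L   H  I 
 * M   J  K 
 * N   L  M 
 * O   N  O 
(> = start, * = accepting)

start=A accept=L,M,N,O A-x->B A-y->C B-x->D B-y->E C-x->F C-y->G D-x->H D-y->I E-x->J E-y->K F-x->L F-y->M G-x->N G-y->O H-x->H H-y->I I-x->J I-y->K J-x->L J-y->M K-x->N K-y->O L-x->H L-y->I M-x->J M-y->K N-x->L N-y->M O-x->N O-y->O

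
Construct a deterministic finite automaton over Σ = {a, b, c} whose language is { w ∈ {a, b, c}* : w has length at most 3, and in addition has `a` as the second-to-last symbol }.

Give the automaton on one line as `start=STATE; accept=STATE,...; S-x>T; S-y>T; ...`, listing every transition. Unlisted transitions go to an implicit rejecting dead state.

Build one automaton per condition and run them in lockstep. The first has 5 states tracking the input length, saturating at 4; the second has 13 states tracking the last 2 symbols read. A product state is a pair (one from each), accepting exactly when both do. Minimizing collapses redundant product states.
7 states suffice.
        a   b   c  
>  s0   s1  s2  s2 
   s1   s3  s4  s4 
   s2   s5  s6  s6 
 * s3   s4  s4  s4 
 * s4   s6  s6  s6 
   s5   s4  s4  s4 
   s6   s6  s6  s6 
(> = start, * = accepting)

start=s0; accept=s3,s4; s0-a>s1; s0-b>s2; s0-c>s2; s1-a>s3; s1-b>s4; s1-c>s4; s2-a>s5; s2-b>s6; s2-c>s6; s3-a>s4; s3-b>s4; s3-c>s4; s4-a>s6; s4-b>s6; s4-c>s6; s5-a>s4; s5-b>s4; s5-c>s4; s6-a>s6; s6-b>s6; s6-c>s6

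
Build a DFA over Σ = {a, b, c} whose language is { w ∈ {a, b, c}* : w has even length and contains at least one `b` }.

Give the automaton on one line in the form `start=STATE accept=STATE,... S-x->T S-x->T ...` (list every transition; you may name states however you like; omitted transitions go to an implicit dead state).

start=S0 accept=S3,S4 S0-a->S1 S0-b->S2 S0-c->S1 S1-a->S0 S1-b->S3 S1-c->S0 S2-a->S3 S2-b->S4 S2-c->S3 S3-a->S2 S3-b->S5 S3-c->S2 S4-a->S5 S4-b->S5 S4-c->S5 S5-a->S4 S5-b->S4 S5-c->S4

Run two small machines in parallel and take their product. The first has 2 states tracking the input length modulo 2; the second has 3 states tracking the count of `b`s, saturating at 2. A product state is a pair (one from each), accepting exactly when both do.
A 6-state machine:
        a   b   c  
>  S0   S1  S2  S1 
   S1   S0  S3  S0 
   S2   S3  S4  S3 
 * S3   S2  S5  S2 
 * S4   S5  S5  S5 
   S5   S4  S4  S4 
(> = start, * = accepting)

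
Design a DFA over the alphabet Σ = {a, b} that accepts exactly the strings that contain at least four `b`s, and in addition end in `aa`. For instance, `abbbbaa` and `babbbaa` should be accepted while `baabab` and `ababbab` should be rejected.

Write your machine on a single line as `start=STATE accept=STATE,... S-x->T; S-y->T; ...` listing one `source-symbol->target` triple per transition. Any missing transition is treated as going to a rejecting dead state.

Handle the two conditions separately and then intersect. The first has 6 states tracking the count of `b`s, saturating at 5; the second has 3 states tracking how much of the suffix `aa` has currently been matched. A product state is a pair (one from each), accepting exactly when both do. After merging equivalent states the machine shrinks.
        a   b  
>  q0   q0  q1 
   q1   q1  q2 
   q2   q2  q3 
   q3   q3  q4 
   q4   q5  q4 
   q5   q6  q4 
 * q6   q6  q4 
(> = start, * = accepting)

start=q0; accept=q6; q0-a->q0; q0-b->q1; q1-a->q1; q1-b->q2; q2-a->q2; q2-b->q3; q3-a->q3; q3-b->q4; q4-a->q5; q4-b->q4; q5-a->q6; q5-b->q4; q6-a->q6; q6-b->q4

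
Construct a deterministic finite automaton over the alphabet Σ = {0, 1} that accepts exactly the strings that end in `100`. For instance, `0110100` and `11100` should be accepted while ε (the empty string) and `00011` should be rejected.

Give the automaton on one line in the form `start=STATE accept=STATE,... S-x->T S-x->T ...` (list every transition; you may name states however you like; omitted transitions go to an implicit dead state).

start=S0 accept=S3 S0-0->S0 S0-1->S1 S1-0->S2 S1-1->S1 S2-0->S3 S2-1->S1 S3-0->S0 S3-1->S1

Remember how much of `100` the current input suffix matches. State S0 means no match yet; S1 means the last symbol is `1`; S2 means the last 2 symbols are `10`; S3 means the last 3 symbols are `100`. Only S3 accepts. On a mismatch, fall back to the longest proper suffix that is still a prefix of `100`.
With 4 states:
        0   1  
>  S0   S0  S1 
   S1   S2  S1 
   S2   S3  S1 
 * S3   S0  S1 
(> = start, * = accepting)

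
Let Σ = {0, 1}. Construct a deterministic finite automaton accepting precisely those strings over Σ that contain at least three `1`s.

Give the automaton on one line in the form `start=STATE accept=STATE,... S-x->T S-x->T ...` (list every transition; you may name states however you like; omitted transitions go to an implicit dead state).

start=s0 accept=s3,s4 s0-0->s0 s0-1->s1 s1-0->s1 s1-1->s2 s2-0->s2 s2-1->s3 s3-0->s3 s3-1->s4 s4-0->s4 s4-1->s4

Count `1`s, saturating at 4: states s0 through s3 mean 0 through 3 `1`s seen; s4 means more than 3. Each `1` increments (capped at s4); other symbols loop. Accept from {s3, s4}.
A 5-state machine:
        0   1  
>  s0   s0  s1 
   s1   s1  s2 
   s2   s2  s3 
 * s3   s3  s4 
 * s4   s4  s4 
(> = start, * = accepting)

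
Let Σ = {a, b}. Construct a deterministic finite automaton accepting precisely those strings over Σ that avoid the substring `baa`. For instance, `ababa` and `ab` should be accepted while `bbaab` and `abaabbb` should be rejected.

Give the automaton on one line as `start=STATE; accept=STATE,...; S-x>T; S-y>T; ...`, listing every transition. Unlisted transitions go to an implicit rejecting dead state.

start=q0; accept=q0,q1,q2; q0-a>q0; q0-b>q1; q1-a>q2; q1-b>q1; q2-a>q3; q2-b>q1; q3-a>q3; q3-b>q3

Track partial matches of the forbidden pattern `baa`. State q3 is a dead state reached once `baa` has occurred; every other state accepts. q0 means no part of `baa` is currently matched.
With 4 states:
        a   b  
>* q0   q0  q1 
 * q1   q2  q1 
 * q2   q3  q1 
   q3   q3  q3 
(> = start, * = accepting)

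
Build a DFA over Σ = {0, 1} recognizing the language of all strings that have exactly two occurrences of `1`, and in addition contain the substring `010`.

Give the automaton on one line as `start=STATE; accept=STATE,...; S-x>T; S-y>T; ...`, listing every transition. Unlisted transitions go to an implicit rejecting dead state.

start=q0; accept=q8; q0-0>q1; q0-1>q2; q1-0>q1; q1-1>q3; q2-0>q4; q2-1>q5; q3-0>q6; q3-1>q5; q4-0>q4; q4-1>q7; q5-0>q5; q5-1>q5; q6-0>q6; q6-1>q8; q7-0>q8; q7-1>q5; q8-0>q8; q8-1>q5

Handle the two conditions separately and then intersect. The first has 4 states tracking the count of `1`s, saturating at 3; the second has 4 states tracking whether and how much of `010` has been seen. A product state is a pair (one from each), accepting exactly when both do. Equivalent product states are then merged.
9 states suffice.
        0   1  
>  q0   q1  q2 
   q1   q1  q3 
   q2   q4  q5 
   q3   q6  q5 
   q4   q4  q7 
   q5   q5  q5 
   q6   q6  q8 
   q7   q8  q5 
 * q8   q8  q5 
(> = start, * = accepting)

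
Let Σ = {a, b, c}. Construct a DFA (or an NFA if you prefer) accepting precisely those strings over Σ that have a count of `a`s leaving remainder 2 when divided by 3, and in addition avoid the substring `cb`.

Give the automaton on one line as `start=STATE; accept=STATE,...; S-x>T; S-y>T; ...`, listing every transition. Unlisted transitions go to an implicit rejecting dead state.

start=s0; accept=s3,s6; s0-a>s1; s0-b>s0; s0-c>s2; s1-a>s3; s1-b>s1; s1-c>s4; s2-a>s1; s2-b>s5; s2-c>s2; s3-a>s0; s3-b>s3; s3-c>s6; s4-a>s3; s4-b>s5; s4-c>s4; s5-a>s5; s5-b>s5; s5-c>s5; s6-a>s0; s6-b>s5; s6-c>s6

Run two small machines in parallel and take their product. The first has 3 states tracking the count of `a`s modulo 3; the second has 3 states tracking partial matches of the forbidden pattern `cb`. A product state is a pair (one from each), accepting exactly when both do. Equivalent product states are then merged.
With 7 states:
        a   b   c  
>  s0   s1  s0  s2 
   s1   s3  s1  s4 
   s2   s1  s5  s2 
 * s3   s0  s3  s6 
   s4   s3  s5  s4 
   s5   s5  s5  s5 
 * s6   s0  s5  s6 
(> = start, * = accepting)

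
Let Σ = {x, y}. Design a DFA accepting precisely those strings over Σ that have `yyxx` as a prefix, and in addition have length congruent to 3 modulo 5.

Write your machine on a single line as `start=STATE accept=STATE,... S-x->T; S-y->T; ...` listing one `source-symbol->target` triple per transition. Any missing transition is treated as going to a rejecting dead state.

Build one automaton per condition and run them in lockstep. The first has 6 states tracking whether the input so far still matches the prefix `yyxx`; the second has 5 states tracking the input length modulo 5. A product state is a pair (one from each), accepting exactly when both do.
A 14-state machine:
          x    y  
>  q0     q1   q2 
   q1     q3   q3 
   q2     q3   q4 
   q3     q5   q5 
   q4     q6   q5 
   q5     q7   q7 
   q6     q8   q7 
   q7     q9   q9 
   q8    q10  q10 
   q9     q1   q1 
   q10   q11  q11 
   q11   q12  q12 
   q12   q13  q13 
 * q13    q8   q8 
(> = start, * = accepting)

start=q0; accept=q13; q0-x->q1; q0-y->q2; q1-x->q3; q1-y->q3; q2-x->q3; q2-y->q4; q3-x->q5; q3-y->q5; q4-x->q6; q4-y->q5; q5-x->q7; q5-y->q7; q6-x->q8; q6-y->q7; q7-x->q9; q7-y->q9; q8-x->q10; q8-y->q10; q9-x->q1; q9-y->q1; q10-x->q11; q10-y->q11; q11-x->q12; q11-y->q12; q12-x->q13; q12-y->q13; q13-x->q8; q13-y->q8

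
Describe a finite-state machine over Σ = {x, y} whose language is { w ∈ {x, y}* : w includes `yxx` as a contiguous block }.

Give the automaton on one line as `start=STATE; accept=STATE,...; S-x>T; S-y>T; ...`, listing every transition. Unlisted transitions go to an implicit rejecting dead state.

Track how much of `yxx` has been matched so far: state q0 is no progress, q3 is the absorbing accept state reached once `yxx` has occurred. Intermediate states record partial matches; on a mismatch, fall back to the longest reusable overlap.
        x   y  
>  q0   q0  q1 
   q1   q2  q1 
   q2   q3  q1 
 * q3   q3  q3 
(> = start, * = accepting)

start=q0; accept=q3; q0-x>q0; q0-y>q1; q1-x>q2; q1-y>q1; q2-x>q3; q2-y>q1; q3-x>q3; q3-y>q3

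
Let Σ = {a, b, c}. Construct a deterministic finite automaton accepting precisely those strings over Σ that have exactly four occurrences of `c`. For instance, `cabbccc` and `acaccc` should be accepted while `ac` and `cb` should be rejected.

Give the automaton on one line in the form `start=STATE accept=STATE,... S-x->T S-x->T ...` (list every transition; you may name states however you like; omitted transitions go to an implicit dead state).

start=q0 accept=q4 q0-a->q0 q0-b->q0 q0-c->q1 q1-a->q1 q1-b->q1 q1-c->q2 q2-a->q2 q2-b->q2 q2-c->q3 q3-a->q3 q3-b->q3 q3-c->q4 q4-a->q4 q4-b->q4 q4-c->q5 q5-a->q5 q5-b->q5 q5-c->q5

Count `c`s, saturating at 5: states q0 through q4 mean 0 through 4 `c`s seen; q5 means more than 4. Each `c` increments (capped at q5); other symbols loop. Accept from {q4}.
A 6-state machine:
        a   b   c  
>  q0   q0  q0  q1 
   q1   q1  q1  q2 
   q2   q2  q2  q3 
   q3   q3  q3  q4 
 * q4   q4  q4  q5 
   q5   q5  q5  q5 
(> = start, * = accepting)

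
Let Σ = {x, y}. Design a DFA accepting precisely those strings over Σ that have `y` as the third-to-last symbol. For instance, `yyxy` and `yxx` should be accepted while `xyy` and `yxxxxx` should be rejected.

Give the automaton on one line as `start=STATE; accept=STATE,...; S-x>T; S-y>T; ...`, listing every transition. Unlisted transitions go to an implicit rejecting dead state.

Because acceptance depends on a position counted from the end, the machine has to buffer the most recent 3 symbols. Make each state the string of the last up-to-3 symbols read; on input `x` shift the window left and append `x`. Accept when the buffered window has length 3 and begins with `y`.
With 15 states:
          x    y  
>  S0     S1   S2 
   S1     S3   S4 
   S2     S5   S6 
   S3     S7   S8 
   S4     S9  S10 
   S5    S11  S12 
   S6    S13  S14 
   S7     S7   S8 
   S8     S9  S10 
   S9    S11  S12 
   S10   S13  S14 
 * S11    S7   S8 
 * S12    S9  S10 
 * S13   S11  S12 
 * S14   S13  S14 
(> = start, * = accepting)

start=S0; accept=S11,S12,S13,S14; S0-x>S1; S0-y>S2; S1-x>S3; S1-y>S4; S2-x>S5; S2-y>S6; S3-x>S7; S3-y>S8; S4-x>S9; S4-y>S10; S5-x>S11; S5-y>S12; S6-x>S13; S6-y>S14; S7-x>S7; S7-y>S8; S8-x>S9; S8-y>S10; S9-x>S11; S9-y>S12; S10-x>S13; S10-y>S14; S11-x>S7; S11-y>S8; S12-x>S9; S12-y>S10; S13-x>S11; S13-y>S12; S14-x>S13; S14-y>S14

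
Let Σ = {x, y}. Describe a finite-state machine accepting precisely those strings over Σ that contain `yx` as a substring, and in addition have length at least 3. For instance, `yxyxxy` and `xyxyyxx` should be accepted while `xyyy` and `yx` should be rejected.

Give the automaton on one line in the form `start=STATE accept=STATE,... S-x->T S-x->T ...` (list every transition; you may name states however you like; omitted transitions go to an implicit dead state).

Run two small machines in parallel and take their product. One (3 states) tracks whether and how much of `yx` has been seen; the other (5 states) tracks the input length, saturating at 4. Each combined state is a pair, one component from each; accept when both components accept.
12 states suffice.
          x    y  
>  S0     S1   S2 
   S1     S3   S4 
   S2     S5   S4 
   S3     S6   S7 
   S4     S8   S7 
   S5     S8   S8 
   S6     S9  S10 
   S7    S11  S10 
 * S8    S11  S11 
   S9     S9  S10 
   S10   S11  S10 
 * S11   S11  S11 
(> = start, * = accepting)

start=S0 accept=S8,S11 S0-x->S1 S0-y->S2 S1-x->S3 S1-y->S4 S2-x->S5 S2-y->S4 S3-x->S6 S3-y->S7 S4-x->S8 S4-y->S7 S5-x->S8 S5-y->S8 S6-x->S9 S6-y->S10 S7-x->S11 S7-y->S10 S8-x->S11 S8-y->S11 S9-x->S9 S9-y->S10 S10-x->S11 S10-y->S10 S11-x->S11 S11-y->S11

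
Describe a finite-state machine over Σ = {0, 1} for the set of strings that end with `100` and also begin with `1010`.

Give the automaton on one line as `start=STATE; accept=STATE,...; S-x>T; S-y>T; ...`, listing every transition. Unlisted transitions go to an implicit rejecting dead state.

Run two small machines in parallel and take their product. One (4 states) tracks how much of the suffix `100` has currently been matched; the other (6 states) tracks whether the input so far still matches the prefix `1010`. Each combined state is a pair, one component from each; accept when both components accept.
          0    1  
>  q0     q1   q2 
   q1     q1   q3 
   q2     q4   q3 
   q3     q5   q3 
   q4     q6   q7 
   q5     q6   q3 
   q6     q1   q3 
   q7     q8   q3 
   q8     q9  q10 
 * q9    q11  q10 
   q10    q8  q10 
   q11   q11  q10 
(> = start, * = accepting)

start=q0; accept=q9; q0-0>q1; q0-1>q2; q1-0>q1; q1-1>q3; q2-0>q4; q2-1>q3; q3-0>q5; q3-1>q3; q4-0>q6; q4-1>q7; q5-0>q6; q5-1>q3; q6-0>q1; q6-1>q3; q7-0>q8; q7-1>q3; q8-0>q9; q8-1>q10; q9-0>q11; q9-1>q10; q10-0>q8; q10-1>q10; q11-0>q11; q11-1>q10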